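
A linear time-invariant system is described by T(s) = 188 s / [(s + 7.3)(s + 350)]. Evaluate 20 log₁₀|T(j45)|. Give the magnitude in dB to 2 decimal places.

-5.58 dB

|j45| = 45
|j45 + 7.3| = √(45² + 7.3²) = 45.59
|j45 + 350| = √(45² + 350²) = 352.9
|T(j45)| = 188 × 45 / (45.59 × 352.9) = 0.52588
20 log₁₀(0.52588) = -5.582 dB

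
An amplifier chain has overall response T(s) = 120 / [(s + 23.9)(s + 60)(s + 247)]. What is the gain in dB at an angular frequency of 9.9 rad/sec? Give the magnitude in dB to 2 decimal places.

|j9.9 + 23.9| = √(9.9² + 23.9²) = 25.87
|j9.9 + 60| = √(9.9² + 60²) = 60.81
|j9.9 + 247| = √(9.9² + 247²) = 247.2
|T(j9.9)| = 120 / (25.87 × 60.81 × 247.2) = 0.00030858
20 log₁₀(0.00030858) = -70.213 dB

-70.21 dB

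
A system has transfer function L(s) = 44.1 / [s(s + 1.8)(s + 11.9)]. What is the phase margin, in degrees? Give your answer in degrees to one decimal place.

Gain crossover: |L(jω)| = 1 at ω ≈ 1.55 rad/sec.
∠L(j1.55) = −90° − arctan(1.55/1.8) − arctan(1.55/11.9) ≈ -138.11°
PM = 180° + (-138.11°) = 41.89°

41.9°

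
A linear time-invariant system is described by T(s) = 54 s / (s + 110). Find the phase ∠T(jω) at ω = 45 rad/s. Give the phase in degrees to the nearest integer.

∠(j45) = 90.00°
∠(j45 + 110) = arctan(45/110) = 22.25°
∠T(j45) = 90.00° − 22.25° = 67.75°

68 deg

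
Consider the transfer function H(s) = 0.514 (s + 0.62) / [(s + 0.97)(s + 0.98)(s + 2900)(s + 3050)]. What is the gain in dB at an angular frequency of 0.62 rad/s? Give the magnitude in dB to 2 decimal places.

|j0.62 + 0.62| = √(0.62² + 0.62²) = 0.8768
|j0.62 + 0.97| = √(0.62² + 0.97²) = 1.151
|j0.62 + 0.98| = √(0.62² + 0.98²) = 1.16
|j0.62 + 2900| = √(0.62² + 2900²) = 2900
|j0.62 + 3050| = √(0.62² + 3050²) = 3050
|H(j0.62)| = 0.514 × 0.8768 / (1.151 × 1.16 × 2900 × 3050) = 3.8167e-08
20 log₁₀(3.8167e-08) = -148.366 dB

-148.37 dB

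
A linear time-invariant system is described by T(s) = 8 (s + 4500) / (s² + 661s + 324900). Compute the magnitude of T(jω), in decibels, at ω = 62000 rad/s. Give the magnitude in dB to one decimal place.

-77.8 dB

|j62000 + 4500| = √(62000² + 4500²) = 6.216e+04
|(j62000)² + 661(j62000) + 324900| = |-3.8437e+09 + j4.0982e+07| = 3.844e+09
|T(j62000)| = 8 × 6.216e+04 / 3.844e+09 = 0.00012938
20 log₁₀(0.00012938) = -77.76 dB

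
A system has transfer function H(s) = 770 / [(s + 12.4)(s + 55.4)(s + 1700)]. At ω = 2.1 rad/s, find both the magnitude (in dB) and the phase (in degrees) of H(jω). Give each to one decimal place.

|j2.1 + 12.4| = √(2.1² + 12.4²) = 12.58
|j2.1 + 55.4| = √(2.1² + 55.4²) = 55.44
|j2.1 + 1700| = √(2.1² + 1700²) = 1700
|H(j2.1)| = 770 / (12.58 × 55.44 × 1700) = 0.00064962
20 log₁₀(0.00064962) = -63.75 dB
∠(j2.1 + 12.4) = arctan(2.1/12.4) = 9.61°
∠(j2.1 + 55.4) = arctan(2.1/55.4) = 2.17°
∠(j2.1 + 1700) = arctan(2.1/1700) = 0.07°
∠H(j2.1) = − (9.61° + 2.17° + 0.07°) = -11.85°

|H| = -63.7 dB, ∠H = -11.9°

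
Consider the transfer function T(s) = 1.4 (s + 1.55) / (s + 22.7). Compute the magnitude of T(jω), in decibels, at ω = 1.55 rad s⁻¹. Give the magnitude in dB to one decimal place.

-17.4 dB

|j1.55 + 1.55| = √(1.55² + 1.55²) = 2.192
|j1.55 + 22.7| = √(1.55² + 22.7²) = 22.75
|T(j1.55)| = 1.4 × 2.192 / 22.75 = 0.13488
20 log₁₀(0.13488) = -17.40 dB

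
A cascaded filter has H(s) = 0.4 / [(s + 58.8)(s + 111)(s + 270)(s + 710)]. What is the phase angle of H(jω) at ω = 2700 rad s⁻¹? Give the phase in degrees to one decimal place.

∠(j2700 + 58.8) = arctan(2700/58.8) = 88.75°
∠(j2700 + 111) = arctan(2700/111) = 87.65°
∠(j2700 + 270) = arctan(2700/270) = 84.29°
∠(j2700 + 710) = arctan(2700/710) = 75.27°
∠H(j2700) = − (88.75° + 87.65° + 84.29° + 75.27°) = -335.95°

-336.0°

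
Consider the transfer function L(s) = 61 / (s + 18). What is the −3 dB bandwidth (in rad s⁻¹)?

For a single-pole low-pass, the −3 dB point is at the pole: ω = 18 rad s⁻¹.

18 rad s⁻¹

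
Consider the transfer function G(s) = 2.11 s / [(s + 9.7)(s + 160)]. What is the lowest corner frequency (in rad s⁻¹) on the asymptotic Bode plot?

9.7 rad s⁻¹

Break frequencies occur at each pole and zero magnitude: 9.7 rad s⁻¹, 160 rad s⁻¹.
The lowest is 9.7 rad s⁻¹.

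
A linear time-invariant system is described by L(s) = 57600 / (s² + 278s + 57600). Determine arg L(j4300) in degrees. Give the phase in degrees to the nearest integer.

-176°

∠[(j4300)² + 278(j4300) + 57600] = ∠[-1.8432e+07 + j1.1954e+06] = 176.29°
∠L(j4300) = −176.29° = -176.29°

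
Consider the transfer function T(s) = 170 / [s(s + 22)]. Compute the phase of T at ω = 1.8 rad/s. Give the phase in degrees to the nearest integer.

-95°

∠(j1.8 + 22) = arctan(1.8/22) = 4.68°
∠(j1.8) = 90.00°
∠T(j1.8) = − (4.68° + 90.00°) = -94.68°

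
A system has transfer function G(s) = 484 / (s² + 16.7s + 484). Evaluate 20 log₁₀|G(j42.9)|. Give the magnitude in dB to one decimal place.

-10.0 dB

|(j42.9)² + 16.7(j42.9) + 484| = |-1356.4 + j716.43| = 1534
|G(j42.9)| = 484 / 1534 = 0.31552
20 log₁₀(0.31552) = -10.02 dB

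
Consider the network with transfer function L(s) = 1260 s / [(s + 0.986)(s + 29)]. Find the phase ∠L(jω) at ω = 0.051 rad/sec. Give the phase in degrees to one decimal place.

86.9°

∠(j0.051) = 90.00°
∠(j0.051 + 0.986) = arctan(0.051/0.986) = 2.96°
∠(j0.051 + 29) = arctan(0.051/29) = 0.10°
∠L(j0.051) = 90.00° − (2.96° + 0.10°) = 86.94°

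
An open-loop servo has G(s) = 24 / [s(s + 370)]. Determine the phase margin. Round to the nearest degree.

90 deg

Gain crossover: |G(jω)| = 1 at ω ≈ 0.0649 rad/s.
∠G(j0.0649) = −90° − arctan(0.0649/370) ≈ -90.01°
PM = 180° + (-90.01°) = 89.99°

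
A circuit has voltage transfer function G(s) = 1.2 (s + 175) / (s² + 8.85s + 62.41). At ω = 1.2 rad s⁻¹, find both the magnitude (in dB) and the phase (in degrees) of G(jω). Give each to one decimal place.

|G| = 10.6 dB, ∠G = -9.5°

|j1.2 + 175| = √(1.2² + 175²) = 175
|(j1.2)² + 8.85(j1.2) + 62.41| = |60.97 + j10.62| = 61.89
|G(j1.2)| = 1.2 × 175 / 61.89 = 3.3933
20 log₁₀(3.3933) = 10.61 dB
∠(j1.2 + 175) = arctan(1.2/175) = 0.39°
∠[(j1.2)² + 8.85(j1.2) + 62.41] = ∠[60.97 + j10.62] = 9.88°
∠G(j1.2) = 0.39° − 9.88° = -9.49°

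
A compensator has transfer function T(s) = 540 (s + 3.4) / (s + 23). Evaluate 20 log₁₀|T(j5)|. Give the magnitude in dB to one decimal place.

42.8 dB

|j5 + 3.4| = √(5² + 3.4²) = 6.046
|j5 + 23| = √(5² + 23²) = 23.54
|T(j5)| = 540 × 6.046 / 23.54 = 138.72
20 log₁₀(138.72) = 42.84 dB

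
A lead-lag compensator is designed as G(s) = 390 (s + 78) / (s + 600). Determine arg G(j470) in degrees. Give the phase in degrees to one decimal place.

∠(j470 + 78) = arctan(470/78) = 80.58°
∠(j470 + 600) = arctan(470/600) = 38.07°
∠G(j470) = 80.58° − 38.07° = 42.50°

42.5 deg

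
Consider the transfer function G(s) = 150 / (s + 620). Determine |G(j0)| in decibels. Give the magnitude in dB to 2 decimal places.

G(0) = 150 / 620 = 0.24194
20 log₁₀(0.24194) = -12.326 dB

-12.33 dB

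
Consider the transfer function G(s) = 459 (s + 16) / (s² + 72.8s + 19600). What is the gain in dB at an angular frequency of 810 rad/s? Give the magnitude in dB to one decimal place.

|j810 + 16| = √(810² + 16²) = 810.2
|(j810)² + 72.8(j810) + 19600| = |-6.365e+05 + j58968| = 6.392e+05
|G(j810)| = 459 × 810.2 / 6.392e+05 = 0.58174
20 log₁₀(0.58174) = -4.71 dB

-4.7 dB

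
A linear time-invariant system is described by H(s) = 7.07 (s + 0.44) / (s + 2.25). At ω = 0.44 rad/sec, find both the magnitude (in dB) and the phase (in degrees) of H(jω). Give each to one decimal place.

|H| = 5.7 dB, ∠H = 33.9°

|j0.44 + 0.44| = √(0.44² + 0.44²) = 0.6223
|j0.44 + 2.25| = √(0.44² + 2.25²) = 2.293
|H(j0.44)| = 7.07 × 0.6223 / 2.293 = 1.9189
20 log₁₀(1.9189) = 5.66 dB
∠(j0.44 + 0.44) = arctan(0.44/0.44) = 45.00°
∠(j0.44 + 2.25) = arctan(0.44/2.25) = 11.06°
∠H(j0.44) = 45.00° − 11.06° = 33.94°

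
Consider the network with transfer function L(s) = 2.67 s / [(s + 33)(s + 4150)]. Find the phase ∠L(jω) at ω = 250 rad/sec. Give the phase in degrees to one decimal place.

∠(j250) = 90.00°
∠(j250 + 33) = arctan(250/33) = 82.48°
∠(j250 + 4150) = arctan(250/4150) = 3.45°
∠L(j250) = 90.00° − (82.48° + 3.45°) = 4.07°

4.1°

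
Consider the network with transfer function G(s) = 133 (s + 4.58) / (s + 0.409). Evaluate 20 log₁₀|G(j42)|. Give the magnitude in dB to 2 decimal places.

|j42 + 4.58| = √(42² + 4.58²) = 42.25
|j42 + 0.409| = √(42² + 0.409²) = 42
|G(j42)| = 133 × 42.25 / 42 = 133.78
20 log₁₀(133.78) = 42.528 dB

42.53 dB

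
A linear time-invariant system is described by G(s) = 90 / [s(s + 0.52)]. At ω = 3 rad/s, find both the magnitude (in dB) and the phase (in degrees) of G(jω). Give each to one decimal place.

|G| = 19.9 dB, ∠G = -170.2°

|j3 + 0.52| = √(3² + 0.52²) = 3.045
|j3| = 3
|G(j3)| = 90 / (3.045 × 3) = 9.8531
20 log₁₀(9.8531) = 19.87 dB
∠(j3 + 0.52) = arctan(3/0.52) = 80.17°
∠(j3) = 90.00°
∠G(j3) = − (80.17° + 90.00°) = -170.17°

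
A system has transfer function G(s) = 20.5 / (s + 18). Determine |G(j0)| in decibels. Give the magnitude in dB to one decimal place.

1.1 dB

G(0) = 20.5 / 18 = 1.1389
20 log₁₀(1.1389) = 1.13 dB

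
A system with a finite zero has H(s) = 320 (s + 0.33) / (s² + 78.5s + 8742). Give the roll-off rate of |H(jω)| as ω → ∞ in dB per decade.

-20 dB/decade

With 1 zero and 2 poles, the high-frequency asymptotic slope is 20 × (1 − 2) = -20 dB/decade.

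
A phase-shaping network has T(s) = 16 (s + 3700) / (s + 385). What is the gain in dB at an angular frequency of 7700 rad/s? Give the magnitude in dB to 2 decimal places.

24.97 dB

|j7700 + 3700| = √(7700² + 3700²) = 8543
|j7700 + 385| = √(7700² + 385²) = 7710
|T(j7700)| = 16 × 8543 / 7710 = 17.729
20 log₁₀(17.729) = 24.974 dB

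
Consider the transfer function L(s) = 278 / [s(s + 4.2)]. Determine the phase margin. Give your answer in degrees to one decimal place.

Gain crossover: |L(jω)| = 1 at ω ≈ 16.4 rad s⁻¹.
∠L(j16.4) = −90° − arctan(16.4/4.2) ≈ -165.64°
PM = 180° + (-165.64°) = 14.36°

14.4°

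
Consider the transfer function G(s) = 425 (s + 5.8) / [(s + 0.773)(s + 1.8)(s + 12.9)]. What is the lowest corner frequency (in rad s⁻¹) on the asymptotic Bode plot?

0.773 rad s⁻¹

Break frequencies occur at each pole and zero magnitude: 0.773 rad s⁻¹, 1.8 rad s⁻¹, 5.8 rad s⁻¹, 12.9 rad s⁻¹.
The lowest is 0.773 rad s⁻¹.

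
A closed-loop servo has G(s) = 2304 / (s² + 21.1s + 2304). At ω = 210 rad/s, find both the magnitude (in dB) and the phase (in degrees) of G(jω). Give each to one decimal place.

|(j210)² + 21.1(j210) + 2304| = |-41796 + j4431| = 4.203e+04
|G(j210)| = 2304 / 4.203e+04 = 0.054818
20 log₁₀(0.054818) = -25.22 dB
∠[(j210)² + 21.1(j210) + 2304] = ∠[-41796 + j4431] = 173.95°
∠G(j210) = −173.95° = -173.95°

|G| = -25.2 dB, ∠G = -173.9 deg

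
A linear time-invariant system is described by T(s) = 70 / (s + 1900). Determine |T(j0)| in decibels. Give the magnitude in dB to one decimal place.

-28.7 dB

T(0) = 70 / 1900 = 0.036842
20 log₁₀(0.036842) = -28.67 dB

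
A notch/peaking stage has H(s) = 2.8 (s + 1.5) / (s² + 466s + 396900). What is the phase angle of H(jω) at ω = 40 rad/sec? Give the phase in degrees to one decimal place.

∠(j40 + 1.5) = arctan(40/1.5) = 87.85°
∠[(j40)² + 466(j40) + 396900] = ∠[3.953e+05 + j18640] = 2.70°
∠H(j40) = 87.85° − 2.70° = 85.15°

85.2°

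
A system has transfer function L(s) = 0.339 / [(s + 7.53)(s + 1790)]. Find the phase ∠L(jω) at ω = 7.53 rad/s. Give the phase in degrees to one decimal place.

-45.2 deg

∠(j7.53 + 7.53) = arctan(7.53/7.53) = 45.00°
∠(j7.53 + 1790) = arctan(7.53/1790) = 0.24°
∠L(j7.53) = − (45.00° + 0.24°) = -45.24°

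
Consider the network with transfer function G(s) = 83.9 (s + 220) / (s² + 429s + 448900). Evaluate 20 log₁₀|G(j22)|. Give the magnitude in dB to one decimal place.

-27.7 dB

|j22 + 220| = √(22² + 220²) = 221.1
|(j22)² + 429(j22) + 448900| = |4.4842e+05 + j9438| = 4.485e+05
|G(j22)| = 83.9 × 221.1 / 4.485e+05 = 0.041359
20 log₁₀(0.041359) = -27.67 dB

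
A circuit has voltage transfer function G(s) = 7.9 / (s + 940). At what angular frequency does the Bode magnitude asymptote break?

940 rad/s

The single real pole at s = −940 gives a corner at ω = 940 rad/s.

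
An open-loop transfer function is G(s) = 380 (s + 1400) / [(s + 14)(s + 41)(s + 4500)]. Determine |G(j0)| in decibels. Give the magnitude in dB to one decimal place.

-13.7 dB

G(0) = 380 × 1400 / (14 × 41 × 4500) = 0.20596
20 log₁₀(0.20596) = -13.72 dB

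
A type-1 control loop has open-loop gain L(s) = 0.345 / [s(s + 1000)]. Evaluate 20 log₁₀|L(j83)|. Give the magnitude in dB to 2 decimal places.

|j83 + 1000| = √(83² + 1000²) = 1003
|j83| = 83
|L(j83)| = 0.345 / (1003 × 83) = 4.1424e-06
20 log₁₀(4.1424e-06) = -107.655 dB

-107.65 dB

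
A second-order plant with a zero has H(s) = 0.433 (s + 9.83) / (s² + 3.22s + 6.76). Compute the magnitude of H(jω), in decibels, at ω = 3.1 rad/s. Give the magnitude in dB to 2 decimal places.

|j3.1 + 9.83| = √(3.1² + 9.83²) = 10.31
|(j3.1)² + 3.22(j3.1) + 6.76| = |-2.85 + j9.982| = 10.38
|H(j3.1)| = 0.433 × 10.31 / 10.38 = 0.42993
20 log₁₀(0.42993) = -7.332 dB

-7.33 dB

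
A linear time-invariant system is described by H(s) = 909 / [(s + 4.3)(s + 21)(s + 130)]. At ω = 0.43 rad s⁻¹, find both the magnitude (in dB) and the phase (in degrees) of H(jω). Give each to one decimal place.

|j0.43 + 4.3| = √(0.43² + 4.3²) = 4.321
|j0.43 + 21| = √(0.43² + 21²) = 21
|j0.43 + 130| = √(0.43² + 130²) = 130
|H(j0.43)| = 909 / (4.321 × 21 × 130) = 0.077033
20 log₁₀(0.077033) = -22.27 dB
∠(j0.43 + 4.3) = arctan(0.43/4.3) = 5.71°
∠(j0.43 + 21) = arctan(0.43/21) = 1.17°
∠(j0.43 + 130) = arctan(0.43/130) = 0.19°
∠H(j0.43) = − (5.71° + 1.17° + 0.19°) = -7.07°

|H| = -22.3 dB, ∠H = -7.1 deg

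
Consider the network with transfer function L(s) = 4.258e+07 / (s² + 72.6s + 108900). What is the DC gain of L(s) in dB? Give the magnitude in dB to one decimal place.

L(0) = 4.258e+07 / 108900 = 391
20 log₁₀(391) = 51.84 dB

51.8 dB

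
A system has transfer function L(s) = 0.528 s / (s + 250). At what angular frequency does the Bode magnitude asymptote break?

The single real pole at s = −250 gives a corner at ω = 250 rad/s.

250 rad/s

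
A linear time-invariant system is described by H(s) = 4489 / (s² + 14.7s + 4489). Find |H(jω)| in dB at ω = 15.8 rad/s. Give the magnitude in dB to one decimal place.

0.5 dB

|(j15.8)² + 14.7(j15.8) + 4489| = |4239.4 + j232.26| = 4246
|H(j15.8)| = 4489 / 4246 = 1.0573
20 log₁₀(1.0573) = 0.48 dB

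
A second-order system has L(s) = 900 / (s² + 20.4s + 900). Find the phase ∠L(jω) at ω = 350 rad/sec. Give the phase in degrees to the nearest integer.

-177 deg

∠[(j350)² + 20.4(j350) + 900] = ∠[-1.216e+05 + j7140] = 176.64°
∠L(j350) = −176.64° = -176.64°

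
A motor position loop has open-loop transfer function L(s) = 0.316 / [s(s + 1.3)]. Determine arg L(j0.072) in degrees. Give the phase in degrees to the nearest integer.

∠(j0.072 + 1.3) = arctan(0.072/1.3) = 3.17°
∠(j0.072) = 90.00°
∠L(j0.072) = − (3.17° + 90.00°) = -93.17°

-93°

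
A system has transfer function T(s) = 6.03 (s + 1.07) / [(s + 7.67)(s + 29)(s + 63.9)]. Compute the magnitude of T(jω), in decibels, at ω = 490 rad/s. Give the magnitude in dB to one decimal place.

|j490 + 1.07| = √(490² + 1.07²) = 490
|j490 + 7.67| = √(490² + 7.67²) = 490.1
|j490 + 29| = √(490² + 29²) = 490.9
|j490 + 63.9| = √(490² + 63.9²) = 494.1
|T(j490)| = 6.03 × 490 / (490.1 × 490.9 × 494.1) = 2.4857e-05
20 log₁₀(2.4857e-05) = -92.09 dB

-92.1 dB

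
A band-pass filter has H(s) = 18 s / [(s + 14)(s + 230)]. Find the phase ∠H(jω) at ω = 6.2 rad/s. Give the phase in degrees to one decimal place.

64.6°

∠(j6.2) = 90.00°
∠(j6.2 + 14) = arctan(6.2/14) = 23.89°
∠(j6.2 + 230) = arctan(6.2/230) = 1.54°
∠H(j6.2) = 90.00° − (23.89° + 1.54°) = 64.57°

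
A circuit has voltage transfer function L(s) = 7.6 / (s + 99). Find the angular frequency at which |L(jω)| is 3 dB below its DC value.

For a single-pole low-pass, the −3 dB point is at the pole: ω = 99 rad/sec.

99 rad/sec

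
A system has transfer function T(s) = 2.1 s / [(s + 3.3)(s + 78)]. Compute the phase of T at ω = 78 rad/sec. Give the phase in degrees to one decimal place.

∠(j78) = 90.00°
∠(j78 + 3.3) = arctan(78/3.3) = 87.58°
∠(j78 + 78) = arctan(78/78) = 45.00°
∠T(j78) = 90.00° − (87.58° + 45.00°) = -42.58°

-42.6°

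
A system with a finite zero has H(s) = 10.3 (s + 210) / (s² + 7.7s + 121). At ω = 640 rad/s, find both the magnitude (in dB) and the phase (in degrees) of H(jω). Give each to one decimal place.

|H| = -35.4 dB, ∠H = -107.5 deg

|j640 + 210| = √(640² + 210²) = 673.6
|(j640)² + 7.7(j640) + 121| = |-4.0948e+05 + j4928| = 4.095e+05
|H(j640)| = 10.3 × 673.6 / 4.095e+05 = 0.016942
20 log₁₀(0.016942) = -35.42 dB
∠(j640 + 210) = arctan(640/210) = 71.83°
∠[(j640)² + 7.7(j640) + 121] = ∠[-4.0948e+05 + j4928] = 179.31°
∠H(j640) = 71.83° − 179.31° = -107.48°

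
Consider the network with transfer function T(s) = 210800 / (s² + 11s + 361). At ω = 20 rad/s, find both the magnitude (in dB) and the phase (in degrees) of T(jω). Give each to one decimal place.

|(j20)² + 11(j20) + 361| = |-39 + j220| = 223.4
|T(j20)| = 210800 / 223.4 = 943.47
20 log₁₀(943.47) = 59.49 dB
∠[(j20)² + 11(j20) + 361] = ∠[-39 + j220] = 100.05°
∠T(j20) = −100.05° = -100.05°

|T| = 59.5 dB, ∠T = -100.1 deg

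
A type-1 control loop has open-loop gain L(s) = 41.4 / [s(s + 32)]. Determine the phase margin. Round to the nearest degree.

88 deg

Gain crossover: |L(jω)| = 1 at ω ≈ 1.29 rad/s.
∠L(j1.29) = −90° − arctan(1.29/32) ≈ -92.31°
PM = 180° + (-92.31°) = 87.69°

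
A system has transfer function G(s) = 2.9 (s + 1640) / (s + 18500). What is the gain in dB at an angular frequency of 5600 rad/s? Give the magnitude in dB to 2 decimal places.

|j5600 + 1640| = √(5600² + 1640²) = 5835
|j5600 + 18500| = √(5600² + 18500²) = 1.933e+04
|G(j5600)| = 2.9 × 5835 / 1.933e+04 = 0.87548
20 log₁₀(0.87548) = -1.155 dB

-1.16 dB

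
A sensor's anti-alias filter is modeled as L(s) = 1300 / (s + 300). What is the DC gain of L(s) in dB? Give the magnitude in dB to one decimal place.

12.7 dB

L(0) = 1300 / 300 = 4.3333
20 log₁₀(4.3333) = 12.74 dB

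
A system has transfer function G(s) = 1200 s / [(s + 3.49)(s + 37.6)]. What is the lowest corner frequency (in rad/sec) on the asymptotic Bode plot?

Break frequencies occur at each pole and zero magnitude: 3.49 rad/sec, 37.6 rad/sec.
The lowest is 3.49 rad/sec.

3.49 rad/sec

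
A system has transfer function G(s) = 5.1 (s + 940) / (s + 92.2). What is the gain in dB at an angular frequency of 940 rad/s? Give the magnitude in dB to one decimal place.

|j940 + 940| = √(940² + 940²) = 1329
|j940 + 92.2| = √(940² + 92.2²) = 944.5
|G(j940)| = 5.1 × 1329 / 944.5 = 7.178
20 log₁₀(7.178) = 17.12 dB

17.1 dB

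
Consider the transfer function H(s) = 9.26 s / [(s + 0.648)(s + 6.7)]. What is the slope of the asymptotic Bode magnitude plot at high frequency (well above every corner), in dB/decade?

-20 dB/decade

With 1 zero and 2 poles, the high-frequency asymptotic slope is 20 × (1 − 2) = -20 dB/decade.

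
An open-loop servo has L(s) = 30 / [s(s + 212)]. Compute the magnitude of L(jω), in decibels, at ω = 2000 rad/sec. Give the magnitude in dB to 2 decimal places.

|j2000 + 212| = √(2000² + 212²) = 2011
|j2000| = 2000
|L(j2000)| = 30 / (2011 × 2000) = 7.4582e-06
20 log₁₀(7.4582e-06) = -102.547 dB

-102.55 dB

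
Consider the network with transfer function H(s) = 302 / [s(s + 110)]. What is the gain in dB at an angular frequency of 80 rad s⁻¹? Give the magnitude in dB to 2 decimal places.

|j80 + 110| = √(80² + 110²) = 136
|j80| = 80
|H(j80)| = 302 / (136 × 80) = 0.027754
20 log₁₀(0.027754) = -31.133 dB

-31.13 dB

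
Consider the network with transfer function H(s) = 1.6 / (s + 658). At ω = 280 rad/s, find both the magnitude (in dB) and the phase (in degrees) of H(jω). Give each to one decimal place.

|H| = -53.0 dB, ∠H = -23.1°

|j280 + 658| = √(280² + 658²) = 715.1
|H(j280)| = 1.6 / 715.1 = 0.0022375
20 log₁₀(0.0022375) = -53.00 dB
∠(j280 + 658) = arctan(280/658) = 23.05°
∠H(j280) = −23.05° = -23.05°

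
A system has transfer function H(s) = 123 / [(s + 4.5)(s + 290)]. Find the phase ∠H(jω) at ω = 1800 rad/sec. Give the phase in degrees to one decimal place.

-170.7 deg

∠(j1800 + 4.5) = arctan(1800/4.5) = 89.86°
∠(j1800 + 290) = arctan(1800/290) = 80.85°
∠H(j1800) = − (89.86° + 80.85°) = -170.70°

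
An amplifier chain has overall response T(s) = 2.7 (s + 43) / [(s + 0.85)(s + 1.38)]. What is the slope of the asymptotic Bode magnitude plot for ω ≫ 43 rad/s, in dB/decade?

With 1 zero and 2 poles, the high-frequency asymptotic slope is 20 × (1 − 2) = -20 dB/decade.

-20 dB/decade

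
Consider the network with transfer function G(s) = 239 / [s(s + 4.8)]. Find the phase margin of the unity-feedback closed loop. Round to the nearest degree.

18°

Gain crossover: |G(jω)| = 1 at ω ≈ 15.1 rad/s.
∠G(j15.1) = −90° − arctan(15.1/4.8) ≈ -162.36°
PM = 180° + (-162.36°) = 17.64°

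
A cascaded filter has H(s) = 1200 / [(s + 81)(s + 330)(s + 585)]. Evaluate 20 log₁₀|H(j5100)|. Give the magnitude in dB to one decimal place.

|j5100 + 81| = √(5100² + 81²) = 5101
|j5100 + 330| = √(5100² + 330²) = 5111
|j5100 + 585| = √(5100² + 585²) = 5133
|H(j5100)| = 1200 / (5101 × 5111 × 5133) = 8.9675e-09
20 log₁₀(8.9675e-09) = -160.95 dB

-160.9 dB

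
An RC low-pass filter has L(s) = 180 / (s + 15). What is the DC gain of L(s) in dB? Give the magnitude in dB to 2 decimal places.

L(0) = 180 / 15 = 12
20 log₁₀(12) = 21.584 dB

21.58 dB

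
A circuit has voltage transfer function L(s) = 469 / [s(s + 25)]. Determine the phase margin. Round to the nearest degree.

Gain crossover: |L(jω)| = 1 at ω ≈ 15.8 rad/s.
∠L(j15.8) = −90° − arctan(15.8/25) ≈ -122.37°
PM = 180° + (-122.37°) = 57.63°

58°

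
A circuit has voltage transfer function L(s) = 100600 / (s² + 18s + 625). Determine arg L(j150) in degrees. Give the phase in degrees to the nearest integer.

-173°

∠[(j150)² + 18(j150) + 625] = ∠[-21875 + j2700] = 172.96°
∠L(j150) = −172.96° = -172.96°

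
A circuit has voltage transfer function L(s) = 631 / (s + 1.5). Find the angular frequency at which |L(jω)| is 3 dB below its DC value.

For a single-pole low-pass, the −3 dB point is at the pole: ω = 1.5 rad s⁻¹.

1.5 rad s⁻¹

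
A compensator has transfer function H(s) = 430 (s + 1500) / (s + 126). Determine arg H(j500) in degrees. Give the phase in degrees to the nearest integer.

-57°

∠(j500 + 1500) = arctan(500/1500) = 18.43°
∠(j500 + 126) = arctan(500/126) = 75.86°
∠H(j500) = 18.43° − 75.86° = -57.42°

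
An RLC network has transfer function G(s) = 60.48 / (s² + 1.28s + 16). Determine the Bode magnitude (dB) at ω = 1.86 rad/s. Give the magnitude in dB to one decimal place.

|(j1.86)² + 1.28(j1.86) + 16| = |12.54 + j2.3808| = 12.76
|G(j1.86)| = 60.48 / 12.76 = 4.7382
20 log₁₀(4.7382) = 13.51 dB

13.5 dB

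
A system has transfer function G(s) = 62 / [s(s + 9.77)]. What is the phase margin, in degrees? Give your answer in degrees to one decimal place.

Gain crossover: |G(jω)| = 1 at ω ≈ 5.52 rad s⁻¹.
∠G(j5.52) = −90° − arctan(5.52/9.77) ≈ -119.48°
PM = 180° + (-119.48°) = 60.52°

60.5 deg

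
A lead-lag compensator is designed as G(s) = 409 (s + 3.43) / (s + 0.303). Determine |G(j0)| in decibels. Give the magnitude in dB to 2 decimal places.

G(0) = 409 × 3.43 / 0.303 = 4629.9
20 log₁₀(4629.9) = 73.311 dB

73.31 dB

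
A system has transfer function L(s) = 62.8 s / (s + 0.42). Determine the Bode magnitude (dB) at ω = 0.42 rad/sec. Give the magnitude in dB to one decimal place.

|j0.42| = 0.42
|j0.42 + 0.42| = √(0.42² + 0.42²) = 0.594
|L(j0.42)| = 62.8 × 0.42 / 0.594 = 44.406
20 log₁₀(44.406) = 32.95 dB

32.9 dB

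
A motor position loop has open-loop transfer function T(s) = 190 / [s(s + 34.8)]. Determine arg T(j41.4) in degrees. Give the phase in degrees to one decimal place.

∠(j41.4 + 34.8) = arctan(41.4/34.8) = 49.95°
∠(j41.4) = 90.00°
∠T(j41.4) = − (49.95° + 90.00°) = -139.95°

-140.0°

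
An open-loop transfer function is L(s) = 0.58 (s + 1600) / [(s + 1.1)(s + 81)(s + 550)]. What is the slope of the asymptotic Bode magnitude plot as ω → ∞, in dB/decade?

-40 dB/decade

With 1 zero and 3 poles, the high-frequency asymptotic slope is 20 × (1 − 3) = -40 dB/decade.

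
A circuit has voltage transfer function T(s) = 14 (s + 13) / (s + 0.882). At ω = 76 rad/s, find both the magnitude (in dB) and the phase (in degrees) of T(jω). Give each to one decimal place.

|j76 + 13| = √(76² + 13²) = 77.1
|j76 + 0.882| = √(76² + 0.882²) = 76.01
|T(j76)| = 14 × 77.1 / 76.01 = 14.202
20 log₁₀(14.202) = 23.05 dB
∠(j76 + 13) = arctan(76/13) = 80.29°
∠(j76 + 0.882) = arctan(76/0.882) = 89.34°
∠T(j76) = 80.29° − 89.34° = -9.04°

|T| = 23.0 dB, ∠T = -9.0 deg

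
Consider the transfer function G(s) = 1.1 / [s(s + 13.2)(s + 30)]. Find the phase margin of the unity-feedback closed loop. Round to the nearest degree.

Gain crossover: |G(jω)| = 1 at ω ≈ 0.00278 rad s⁻¹.
∠G(j0.00278) = −90° − arctan(0.00278/13.2) − arctan(0.00278/30) ≈ -90.02°
PM = 180° + (-90.02°) = 89.98°

90°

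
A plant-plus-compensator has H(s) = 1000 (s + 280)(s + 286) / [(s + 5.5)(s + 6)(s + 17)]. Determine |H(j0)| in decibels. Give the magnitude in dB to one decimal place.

103.1 dB

H(0) = 1000 × 280 × 286 / (5.5 × 6 × 17) = 1.4275e+05
20 log₁₀(1.4275e+05) = 103.09 dB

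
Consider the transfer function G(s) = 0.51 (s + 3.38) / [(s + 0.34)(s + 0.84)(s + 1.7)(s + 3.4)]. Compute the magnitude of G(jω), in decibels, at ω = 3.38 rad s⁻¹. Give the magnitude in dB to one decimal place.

-38.9 dB

|j3.38 + 3.38| = √(3.38² + 3.38²) = 4.78
|j3.38 + 0.34| = √(3.38² + 0.34²) = 3.397
|j3.38 + 0.84| = √(3.38² + 0.84²) = 3.483
|j3.38 + 1.7| = √(3.38² + 1.7²) = 3.783
|j3.38 + 3.4| = √(3.38² + 3.4²) = 4.794
|G(j3.38)| = 0.51 × 4.78 / (3.397 × 3.483 × 3.783 × 4.794) = 0.01136
20 log₁₀(0.01136) = -38.89 dB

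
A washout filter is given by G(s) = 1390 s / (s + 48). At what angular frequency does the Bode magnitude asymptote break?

48 rad s⁻¹

The single real pole at s = −48 gives a corner at ω = 48 rad s⁻¹.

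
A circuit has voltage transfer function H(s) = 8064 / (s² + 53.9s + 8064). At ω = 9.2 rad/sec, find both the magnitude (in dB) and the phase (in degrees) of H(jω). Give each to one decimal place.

|H| = 0.1 dB, ∠H = -3.6°

|(j9.2)² + 53.9(j9.2) + 8064| = |7979.4 + j495.88| = 7995
|H(j9.2)| = 8064 / 7995 = 1.0087
20 log₁₀(1.0087) = 0.07 dB
∠[(j9.2)² + 53.9(j9.2) + 8064] = ∠[7979.4 + j495.88] = 3.56°
∠H(j9.2) = −3.56° = -3.56°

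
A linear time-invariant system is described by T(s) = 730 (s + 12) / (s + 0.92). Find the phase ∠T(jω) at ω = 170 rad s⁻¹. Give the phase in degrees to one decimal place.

∠(j170 + 12) = arctan(170/12) = 85.96°
∠(j170 + 0.92) = arctan(170/0.92) = 89.69°
∠T(j170) = 85.96° − 89.69° = -3.73°

-3.7 deg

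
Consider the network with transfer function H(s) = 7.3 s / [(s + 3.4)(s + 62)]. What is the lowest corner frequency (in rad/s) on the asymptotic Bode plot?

3.4 rad/s

Break frequencies occur at each pole and zero magnitude: 3.4 rad/s, 62 rad/s.
The lowest is 3.4 rad/s.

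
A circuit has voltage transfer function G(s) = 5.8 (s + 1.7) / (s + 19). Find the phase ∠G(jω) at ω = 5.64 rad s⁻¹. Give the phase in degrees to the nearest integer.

∠(j5.64 + 1.7) = arctan(5.64/1.7) = 73.23°
∠(j5.64 + 19) = arctan(5.64/19) = 16.53°
∠G(j5.64) = 73.23° − 16.53° = 56.69°

57 deg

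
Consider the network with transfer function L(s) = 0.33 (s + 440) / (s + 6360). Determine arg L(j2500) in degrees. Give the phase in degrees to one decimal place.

58.6°

∠(j2500 + 440) = arctan(2500/440) = 80.02°
∠(j2500 + 6360) = arctan(2500/6360) = 21.46°
∠L(j2500) = 80.02° − 21.46° = 58.56°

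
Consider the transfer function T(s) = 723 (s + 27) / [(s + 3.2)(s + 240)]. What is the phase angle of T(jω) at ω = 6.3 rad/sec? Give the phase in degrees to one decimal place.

-51.4°

∠(j6.3 + 27) = arctan(6.3/27) = 13.13°
∠(j6.3 + 3.2) = arctan(6.3/3.2) = 63.07°
∠(j6.3 + 240) = arctan(6.3/240) = 1.50°
∠T(j6.3) = 13.13° − (63.07° + 1.50°) = -51.44°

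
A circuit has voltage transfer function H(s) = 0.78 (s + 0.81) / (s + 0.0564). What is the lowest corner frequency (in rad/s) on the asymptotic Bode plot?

Break frequencies occur at each pole and zero magnitude: 0.0564 rad/s, 0.81 rad/s.
The lowest is 0.0564 rad/s.

0.0564 rad/s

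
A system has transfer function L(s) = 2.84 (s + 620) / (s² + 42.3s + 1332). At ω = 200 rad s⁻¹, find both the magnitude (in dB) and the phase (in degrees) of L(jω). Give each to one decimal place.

|j200 + 620| = √(200² + 620²) = 651.5
|(j200)² + 42.3(j200) + 1332| = |-38668 + j8460| = 3.958e+04
|L(j200)| = 2.84 × 651.5 / 3.958e+04 = 0.046741
20 log₁₀(0.046741) = -26.61 dB
∠(j200 + 620) = arctan(200/620) = 17.88°
∠[(j200)² + 42.3(j200) + 1332] = ∠[-38668 + j8460] = 167.66°
∠L(j200) = 17.88° − 167.66° = -149.78°

|L| = -26.6 dB, ∠L = -149.8°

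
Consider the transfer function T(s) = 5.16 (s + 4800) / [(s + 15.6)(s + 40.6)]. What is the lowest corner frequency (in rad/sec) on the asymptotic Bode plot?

Break frequencies occur at each pole and zero magnitude: 15.6 rad/sec, 40.6 rad/sec, 4800 rad/sec.
The lowest is 15.6 rad/sec.

15.6 rad/sec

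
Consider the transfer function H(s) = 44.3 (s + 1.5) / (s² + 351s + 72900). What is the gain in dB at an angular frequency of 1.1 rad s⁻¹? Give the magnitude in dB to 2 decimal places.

-58.94 dB

|j1.1 + 1.5| = √(1.1² + 1.5²) = 1.86
|(j1.1)² + 351(j1.1) + 72900| = |72899 + j386.1| = 7.29e+04
|H(j1.1)| = 44.3 × 1.86 / 7.29e+04 = 0.0011304
20 log₁₀(0.0011304) = -58.936 dB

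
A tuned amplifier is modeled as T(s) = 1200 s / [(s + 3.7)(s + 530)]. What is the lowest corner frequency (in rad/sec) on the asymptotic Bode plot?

3.7 rad/sec

Break frequencies occur at each pole and zero magnitude: 3.7 rad/sec, 530 rad/sec.
The lowest is 3.7 rad/sec.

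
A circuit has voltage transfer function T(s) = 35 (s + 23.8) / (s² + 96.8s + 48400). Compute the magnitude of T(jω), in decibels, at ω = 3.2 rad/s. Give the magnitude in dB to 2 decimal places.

|j3.2 + 23.8| = √(3.2² + 23.8²) = 24.01
|(j3.2)² + 96.8(j3.2) + 48400| = |48390 + j309.76| = 4.839e+04
|T(j3.2)| = 35 × 24.01 / 4.839e+04 = 0.017369
20 log₁₀(0.017369) = -35.205 dB

-35.20 dB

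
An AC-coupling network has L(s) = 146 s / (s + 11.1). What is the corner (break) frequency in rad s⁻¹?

11.1 rad s⁻¹

The single real pole at s = −11.1 gives a corner at ω = 11.1 rad s⁻¹.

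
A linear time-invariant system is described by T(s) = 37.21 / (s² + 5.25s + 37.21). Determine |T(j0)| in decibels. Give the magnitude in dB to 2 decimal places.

T(0) = 37.21 / 37.21 = 1
20 log₁₀(1) = 0.000 dB

0.00 dB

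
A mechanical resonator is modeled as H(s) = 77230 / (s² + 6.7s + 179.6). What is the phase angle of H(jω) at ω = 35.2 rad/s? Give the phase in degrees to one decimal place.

-167.5 deg

∠[(j35.2)² + 6.7(j35.2) + 179.6] = ∠[-1059.4 + j235.84] = 167.45°
∠H(j35.2) = −167.45° = -167.45°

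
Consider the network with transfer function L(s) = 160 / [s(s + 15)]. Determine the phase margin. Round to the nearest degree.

59°

Gain crossover: |L(jω)| = 1 at ω ≈ 9.12 rad s⁻¹.
∠L(j9.12) = −90° − arctan(9.12/15) ≈ -121.29°
PM = 180° + (-121.29°) = 58.71°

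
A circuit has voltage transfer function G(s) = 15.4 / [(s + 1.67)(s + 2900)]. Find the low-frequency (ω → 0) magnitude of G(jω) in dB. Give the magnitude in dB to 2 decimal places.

-49.95 dB

G(0) = 15.4 / (1.67 × 2900) = 0.0031798
20 log₁₀(0.0031798) = -49.952 dB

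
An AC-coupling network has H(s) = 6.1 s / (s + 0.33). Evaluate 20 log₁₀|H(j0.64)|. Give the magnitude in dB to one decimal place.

14.7 dB

|j0.64| = 0.64
|j0.64 + 0.33| = √(0.64² + 0.33²) = 0.7201
|H(j0.64)| = 6.1 × 0.64 / 0.7201 = 5.4217
20 log₁₀(5.4217) = 14.68 dB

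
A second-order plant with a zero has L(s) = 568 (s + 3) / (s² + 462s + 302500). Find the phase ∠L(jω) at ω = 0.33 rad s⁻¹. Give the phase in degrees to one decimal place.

6.2°

∠(j0.33 + 3) = arctan(0.33/3) = 6.28°
∠[(j0.33)² + 462(j0.33) + 302500] = ∠[3.025e+05 + j152.46] = 0.03°
∠L(j0.33) = 6.28° − 0.03° = 6.25°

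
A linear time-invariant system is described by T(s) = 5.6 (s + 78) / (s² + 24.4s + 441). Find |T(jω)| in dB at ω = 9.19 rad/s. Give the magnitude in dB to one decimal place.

0.4 dB

|j9.19 + 78| = √(9.19² + 78²) = 78.54
|(j9.19)² + 24.4(j9.19) + 441| = |356.54 + j224.24| = 421.2
|T(j9.19)| = 5.6 × 78.54 / 421.2 = 1.0442
20 log₁₀(1.0442) = 0.38 dB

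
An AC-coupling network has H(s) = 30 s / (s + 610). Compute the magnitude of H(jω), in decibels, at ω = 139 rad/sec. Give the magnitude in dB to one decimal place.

|j139| = 139
|j139 + 610| = √(139² + 610²) = 625.6
|H(j139)| = 30 × 139 / 625.6 = 6.6652
20 log₁₀(6.6652) = 16.48 dB

16.5 dB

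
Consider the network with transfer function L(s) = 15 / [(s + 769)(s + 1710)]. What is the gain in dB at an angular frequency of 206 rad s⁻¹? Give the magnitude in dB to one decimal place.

|j206 + 769| = √(206² + 769²) = 796.1
|j206 + 1710| = √(206² + 1710²) = 1722
|L(j206)| = 15 / (796.1 × 1722) = 1.0939e-05
20 log₁₀(1.0939e-05) = -99.22 dB

-99.2 dB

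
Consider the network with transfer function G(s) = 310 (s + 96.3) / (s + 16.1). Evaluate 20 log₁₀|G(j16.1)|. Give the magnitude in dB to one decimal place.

|j16.1 + 96.3| = √(16.1² + 96.3²) = 97.64
|j16.1 + 16.1| = √(16.1² + 16.1²) = 22.77
|G(j16.1)| = 310 × 97.64 / 22.77 = 1329.3
20 log₁₀(1329.3) = 62.47 dB

62.5 dB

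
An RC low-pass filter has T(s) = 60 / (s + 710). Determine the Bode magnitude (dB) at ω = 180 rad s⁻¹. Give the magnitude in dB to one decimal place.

-21.7 dB

|j180 + 710| = √(180² + 710²) = 732.5
|T(j180)| = 60 / 732.5 = 0.081916
20 log₁₀(0.081916) = -21.73 dB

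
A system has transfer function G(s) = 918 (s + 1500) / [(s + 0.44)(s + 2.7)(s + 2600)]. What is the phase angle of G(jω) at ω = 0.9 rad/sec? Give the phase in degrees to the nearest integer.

∠(j0.9 + 1500) = arctan(0.9/1500) = 0.03°
∠(j0.9 + 0.44) = arctan(0.9/0.44) = 63.95°
∠(j0.9 + 2.7) = arctan(0.9/2.7) = 18.43°
∠(j0.9 + 2600) = arctan(0.9/2600) = 0.02°
∠G(j0.9) = 0.03° − (63.95° + 18.43° + 0.02°) = -82.37°

-82°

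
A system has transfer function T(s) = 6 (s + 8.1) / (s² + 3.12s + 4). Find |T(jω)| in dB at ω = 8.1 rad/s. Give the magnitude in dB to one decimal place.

|j8.1 + 8.1| = √(8.1² + 8.1²) = 11.46
|(j8.1)² + 3.12(j8.1) + 4| = |-61.61 + j25.272| = 66.59
|T(j8.1)| = 6 × 11.46 / 66.59 = 1.0321
20 log₁₀(1.0321) = 0.27 dB

0.3 dB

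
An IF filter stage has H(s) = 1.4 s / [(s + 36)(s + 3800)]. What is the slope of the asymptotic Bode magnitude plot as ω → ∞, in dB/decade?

With 1 zero and 2 poles, the high-frequency asymptotic slope is 20 × (1 − 2) = -20 dB/decade.

-20 dB/decade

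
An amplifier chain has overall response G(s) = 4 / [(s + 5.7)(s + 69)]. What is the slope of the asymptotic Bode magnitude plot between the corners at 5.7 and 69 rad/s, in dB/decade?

In this band the factors already past their corner are: pole at 5.7; net slope = -20 dB/decade.

-20 dB/decade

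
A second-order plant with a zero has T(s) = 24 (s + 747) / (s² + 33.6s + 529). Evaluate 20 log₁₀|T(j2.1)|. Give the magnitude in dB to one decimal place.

|j2.1 + 747| = √(2.1² + 747²) = 747
|(j2.1)² + 33.6(j2.1) + 529| = |524.59 + j70.56| = 529.3
|T(j2.1)| = 24 × 747 / 529.3 = 33.87
20 log₁₀(33.87) = 30.60 dB

30.6 dB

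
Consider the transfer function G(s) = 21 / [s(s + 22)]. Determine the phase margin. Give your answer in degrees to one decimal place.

Gain crossover: |G(jω)| = 1 at ω ≈ 0.954 rad s⁻¹.
∠G(j0.954) = −90° − arctan(0.954/22) ≈ -92.48°
PM = 180° + (-92.48°) = 87.52°

87.5°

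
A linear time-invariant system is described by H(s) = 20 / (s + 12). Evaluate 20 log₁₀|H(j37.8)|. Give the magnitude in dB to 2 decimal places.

-5.95 dB

|j37.8 + 12| = √(37.8² + 12²) = 39.66
|H(j37.8)| = 20 / 39.66 = 0.5043
20 log₁₀(0.5043) = -5.946 dB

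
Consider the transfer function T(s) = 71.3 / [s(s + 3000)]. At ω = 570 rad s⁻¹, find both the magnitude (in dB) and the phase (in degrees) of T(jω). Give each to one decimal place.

|j570 + 3000| = √(570² + 3000²) = 3054
|j570| = 570
|T(j570)| = 71.3 / (3054 × 570) = 4.0963e-05
20 log₁₀(4.0963e-05) = -87.75 dB
∠(j570 + 3000) = arctan(570/3000) = 10.76°
∠(j570) = 90.00°
∠T(j570) = − (10.76° + 90.00°) = -100.76°

|T| = -87.8 dB, ∠T = -100.8 deg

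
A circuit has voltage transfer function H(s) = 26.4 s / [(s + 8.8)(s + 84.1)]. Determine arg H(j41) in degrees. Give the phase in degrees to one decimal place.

∠(j41) = 90.00°
∠(j41 + 8.8) = arctan(41/8.8) = 77.89°
∠(j41 + 84.1) = arctan(41/84.1) = 25.99°
∠H(j41) = 90.00° − (77.89° + 25.99°) = -13.88°

-13.9 deg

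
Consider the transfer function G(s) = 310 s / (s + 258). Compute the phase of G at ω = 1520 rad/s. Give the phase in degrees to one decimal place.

9.6°

∠(j1520) = 90.00°
∠(j1520 + 258) = arctan(1520/258) = 80.37°
∠G(j1520) = 90.00° − 80.37° = 9.63°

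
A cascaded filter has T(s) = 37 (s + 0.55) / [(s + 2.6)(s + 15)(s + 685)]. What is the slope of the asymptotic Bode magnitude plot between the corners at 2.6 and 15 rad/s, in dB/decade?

In this band the factors already past their corner are: zero at 0.55, pole at 2.6; net slope = 0 dB/decade.

0 dB/decade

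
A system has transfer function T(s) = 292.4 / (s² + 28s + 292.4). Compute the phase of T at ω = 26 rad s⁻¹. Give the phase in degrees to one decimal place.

∠[(j26)² + 28(j26) + 292.4] = ∠[-383.6 + j728] = 117.79°
∠T(j26) = −117.79° = -117.79°

-117.8 deg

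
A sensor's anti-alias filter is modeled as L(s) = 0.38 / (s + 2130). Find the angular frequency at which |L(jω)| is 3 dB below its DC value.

2130 rad/sec

For a single-pole low-pass, the −3 dB point is at the pole: ω = 2130 rad/sec.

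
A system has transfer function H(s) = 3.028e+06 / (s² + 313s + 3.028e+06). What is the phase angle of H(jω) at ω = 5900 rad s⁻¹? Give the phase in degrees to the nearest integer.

∠[(j5900)² + 313(j5900) + 3.028e+06] = ∠[-3.1782e+07 + j1.8467e+06] = 176.67°
∠H(j5900) = −176.67° = -176.67°

-177°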